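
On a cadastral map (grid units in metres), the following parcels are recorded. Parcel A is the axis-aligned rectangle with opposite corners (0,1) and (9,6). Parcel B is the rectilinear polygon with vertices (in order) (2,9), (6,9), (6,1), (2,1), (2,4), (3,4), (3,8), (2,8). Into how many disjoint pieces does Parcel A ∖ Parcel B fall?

Parcel A ∖ Parcel B splits into 2 disjoint pieces (area 15, area 12).

2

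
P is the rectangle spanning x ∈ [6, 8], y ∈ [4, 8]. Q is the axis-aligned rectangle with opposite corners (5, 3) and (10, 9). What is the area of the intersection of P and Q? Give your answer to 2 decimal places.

8.00

|P∩Q|: x∈[6,8], y∈[4,8] → 2·4 = 8.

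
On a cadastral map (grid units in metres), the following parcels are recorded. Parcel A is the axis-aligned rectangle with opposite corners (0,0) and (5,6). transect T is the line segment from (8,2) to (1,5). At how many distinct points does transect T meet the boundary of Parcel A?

1

The segment meets the boundary at (5,3.286).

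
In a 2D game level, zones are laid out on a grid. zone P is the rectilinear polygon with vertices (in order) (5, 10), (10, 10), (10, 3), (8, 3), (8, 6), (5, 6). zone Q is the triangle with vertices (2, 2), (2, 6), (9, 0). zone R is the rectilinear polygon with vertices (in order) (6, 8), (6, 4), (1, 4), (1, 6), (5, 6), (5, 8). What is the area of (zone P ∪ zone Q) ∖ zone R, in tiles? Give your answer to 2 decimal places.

|zone P ∪ zone Q| = 40.
|(zone P ∪ zone Q) ∩ zone R| = 4.3333.
|(zone P ∪ zone Q) ∖ zone R| = 40 − 4.3333 = 35.67.

35.67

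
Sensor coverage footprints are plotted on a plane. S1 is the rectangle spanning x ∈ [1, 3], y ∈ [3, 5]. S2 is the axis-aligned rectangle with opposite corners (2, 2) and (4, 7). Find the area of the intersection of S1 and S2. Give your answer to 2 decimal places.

2.00

|S1∩S2|: x∈[2,3], y∈[3,5] → 1·2 = 2.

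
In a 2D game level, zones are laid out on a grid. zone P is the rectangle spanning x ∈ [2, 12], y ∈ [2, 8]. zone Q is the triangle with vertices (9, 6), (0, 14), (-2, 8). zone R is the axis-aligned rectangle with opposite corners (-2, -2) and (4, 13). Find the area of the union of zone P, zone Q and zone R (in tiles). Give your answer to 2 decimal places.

142.09

By inclusion–exclusion:
Individual areas: |zone P| = 60, |zone Q| = 35, |zone R| = 90.
|zone P∩zone Q| = 7.2955.
|zone P∩zone R|: x∈[2,4], y∈[2,8] → 2·6 = 12.
|zone Q∩zone R| = 25.4324.
|zone P∩zone Q∩zone R| = 1.8182.
|zone P ∪ zone Q ∪ zone R| = 185 − 44.7279 + 1.8182 = 142.09.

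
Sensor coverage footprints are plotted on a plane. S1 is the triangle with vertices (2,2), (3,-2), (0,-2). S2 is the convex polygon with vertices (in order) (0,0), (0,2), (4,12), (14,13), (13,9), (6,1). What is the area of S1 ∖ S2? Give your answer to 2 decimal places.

4.91

|S1| = 6, |S1∩S2| = 1.0909.
|S1 ∖ S2| = |S1| − |S1∩S2| = 6 − 1.0909 = 4.91.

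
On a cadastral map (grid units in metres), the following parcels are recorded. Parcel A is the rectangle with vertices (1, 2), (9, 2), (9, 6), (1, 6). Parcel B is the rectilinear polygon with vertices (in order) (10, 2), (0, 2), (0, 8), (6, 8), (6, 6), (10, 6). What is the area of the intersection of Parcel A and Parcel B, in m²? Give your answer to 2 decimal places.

32.00

The intersection is the polygon with vertices (9,2), (1,2), (1,6), (6,6), (9,6).
By the shoelace formula its area is 32.00.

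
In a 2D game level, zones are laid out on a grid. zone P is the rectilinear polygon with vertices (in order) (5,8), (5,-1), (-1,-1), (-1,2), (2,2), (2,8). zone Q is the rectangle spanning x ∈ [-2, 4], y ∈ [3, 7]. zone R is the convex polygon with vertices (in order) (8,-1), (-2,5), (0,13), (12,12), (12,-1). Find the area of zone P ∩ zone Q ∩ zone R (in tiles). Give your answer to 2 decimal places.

8.00

The intersection is the polygon with vertices (4,7), (4,3), (2,3), (2,7).
By the shoelace formula its area is 8.00.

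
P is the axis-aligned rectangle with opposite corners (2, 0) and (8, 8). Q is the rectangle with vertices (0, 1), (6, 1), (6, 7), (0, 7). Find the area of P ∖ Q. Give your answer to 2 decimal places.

24.00

|P∩Q|: x∈[2,6], y∈[1,7] → 4·6 = 24.
|P| = 48.
|P ∖ Q| = |P| − |P∩Q| = 48 − 24 = 24.00.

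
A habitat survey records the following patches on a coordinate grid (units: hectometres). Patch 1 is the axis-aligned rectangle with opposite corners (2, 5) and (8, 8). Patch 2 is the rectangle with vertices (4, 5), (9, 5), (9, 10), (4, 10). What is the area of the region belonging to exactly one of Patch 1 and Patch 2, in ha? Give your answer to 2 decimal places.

19.00

|Patch 1∩Patch 2|: x∈[4,8], y∈[5,8] → 4·3 = 12.
|Patch 1 △ Patch 2| = |Patch 1| + |Patch 2| − 2·|Patch 1∩Patch 2| = 18 + 25 − 24 = 19.00.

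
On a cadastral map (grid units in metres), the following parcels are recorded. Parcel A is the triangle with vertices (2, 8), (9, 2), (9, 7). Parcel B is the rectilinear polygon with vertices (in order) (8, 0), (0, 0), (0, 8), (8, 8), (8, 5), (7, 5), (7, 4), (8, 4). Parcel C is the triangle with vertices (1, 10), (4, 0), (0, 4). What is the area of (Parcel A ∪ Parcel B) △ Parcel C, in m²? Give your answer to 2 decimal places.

56.51

|Parcel A ∪ Parcel B| = 68.6429.
|(Parcel A ∪ Parcel B) ∩ Parcel C| = 13.0667.
|(Parcel A ∪ Parcel B) △ Parcel C| = 68.6429 + 14 − 26.1333 = 56.51.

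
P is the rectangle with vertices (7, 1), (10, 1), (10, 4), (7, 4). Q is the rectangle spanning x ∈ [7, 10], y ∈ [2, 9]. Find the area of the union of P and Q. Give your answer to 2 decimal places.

24.00

By inclusion–exclusion:
Individual areas: |P| = 9, |Q| = 21.
|P∩Q|: x∈[7,10], y∈[2,4] → 3·2 = 6.
|P ∪ Q| = 30 − 6 = 24.00.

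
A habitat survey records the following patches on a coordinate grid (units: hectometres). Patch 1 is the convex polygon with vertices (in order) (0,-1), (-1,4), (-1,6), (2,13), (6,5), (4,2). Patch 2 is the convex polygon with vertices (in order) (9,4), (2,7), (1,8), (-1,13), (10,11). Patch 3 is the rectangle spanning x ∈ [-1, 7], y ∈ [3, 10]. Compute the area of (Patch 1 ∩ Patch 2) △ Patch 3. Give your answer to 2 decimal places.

47.69

|Patch 1 ∩ Patch 2| = 16.3825.
|(Patch 1 ∩ Patch 2) ∩ Patch 3| = 12.3449.
|(Patch 1 ∩ Patch 2) △ Patch 3| = 16.3825 + 56 − 24.6899 = 47.69.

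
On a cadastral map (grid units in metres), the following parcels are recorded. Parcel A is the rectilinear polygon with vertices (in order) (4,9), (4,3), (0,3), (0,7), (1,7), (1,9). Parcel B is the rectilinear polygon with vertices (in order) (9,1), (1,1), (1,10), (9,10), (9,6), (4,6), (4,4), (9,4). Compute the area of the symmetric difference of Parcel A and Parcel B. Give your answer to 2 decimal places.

|Parcel A| = 22, |Parcel B| = 62, |Parcel A∩Parcel B| = 18.
|Parcel A △ Parcel B| = |Parcel A| + |Parcel B| − 2·|Parcel A∩Parcel B| = 22 + 62 − 36 = 48.00.

48.00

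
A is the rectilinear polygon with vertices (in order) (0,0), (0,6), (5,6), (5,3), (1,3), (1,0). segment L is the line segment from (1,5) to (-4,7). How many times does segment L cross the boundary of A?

The segment meets the boundary at (0,5.4).

1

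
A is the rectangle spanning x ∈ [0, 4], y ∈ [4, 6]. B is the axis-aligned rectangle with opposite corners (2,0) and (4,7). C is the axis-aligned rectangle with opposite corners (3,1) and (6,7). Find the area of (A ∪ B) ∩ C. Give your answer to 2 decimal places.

6.00

The region (A ∪ B) ∩ C is the polygon with vertices (4,1), (3,1), (3,7), (4,7), (4,6), (4,4).
By the shoelace formula its area is 6.00.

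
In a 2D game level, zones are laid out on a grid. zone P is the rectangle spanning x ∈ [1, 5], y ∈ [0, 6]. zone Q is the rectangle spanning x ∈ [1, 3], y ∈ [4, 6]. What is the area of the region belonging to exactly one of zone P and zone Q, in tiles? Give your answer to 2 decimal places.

|zone P∩zone Q|: x∈[1,3], y∈[4,6] → 2·2 = 4.
|zone P △ zone Q| = |zone P| + |zone Q| − 2·|zone P∩zone Q| = 24 + 4 − 8 = 20.00.

20.00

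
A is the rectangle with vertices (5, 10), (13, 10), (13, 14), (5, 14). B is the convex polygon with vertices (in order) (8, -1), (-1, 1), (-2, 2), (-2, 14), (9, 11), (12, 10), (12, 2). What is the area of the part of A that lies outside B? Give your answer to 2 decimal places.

24.32

|A| = 32, |A∩B| = 7.6818.
|A ∖ B| = |A| − |A∩B| = 32 − 7.6818 = 24.32.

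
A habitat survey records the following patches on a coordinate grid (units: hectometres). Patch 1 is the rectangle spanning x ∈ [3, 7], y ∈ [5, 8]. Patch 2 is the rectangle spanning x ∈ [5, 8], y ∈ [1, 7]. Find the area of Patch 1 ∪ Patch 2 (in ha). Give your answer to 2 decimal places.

By inclusion–exclusion:
Individual areas: |Patch 1| = 12, |Patch 2| = 18.
|Patch 1∩Patch 2|: x∈[5,7], y∈[5,7] → 2·2 = 4.
|Patch 1 ∪ Patch 2| = 30 − 4 = 26.00.

26.00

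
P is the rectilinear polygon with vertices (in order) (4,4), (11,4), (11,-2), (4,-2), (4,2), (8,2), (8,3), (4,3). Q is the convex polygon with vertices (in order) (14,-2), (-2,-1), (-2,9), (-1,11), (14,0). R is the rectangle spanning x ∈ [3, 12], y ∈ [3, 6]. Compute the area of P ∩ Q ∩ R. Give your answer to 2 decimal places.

5.23

The intersection is the polygon with vertices (9.909,3), (8,3), (4,3), (4,4), (8.546,4).
By the shoelace formula its area is 5.23.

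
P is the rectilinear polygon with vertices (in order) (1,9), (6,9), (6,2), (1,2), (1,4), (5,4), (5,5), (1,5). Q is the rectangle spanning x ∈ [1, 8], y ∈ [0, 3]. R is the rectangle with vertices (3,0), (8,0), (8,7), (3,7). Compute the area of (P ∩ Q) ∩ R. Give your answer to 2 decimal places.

The region (P ∩ Q) ∩ R is the polygon with vertices (3,2), (3,3), (6,3), (6,2).
By the shoelace formula its area is 3.00.

3.00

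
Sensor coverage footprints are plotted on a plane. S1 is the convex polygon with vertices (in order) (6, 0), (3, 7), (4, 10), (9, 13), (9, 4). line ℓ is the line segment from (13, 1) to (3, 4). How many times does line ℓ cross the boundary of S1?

The segment meets the boundary at (4.475,3.557), (7.898,2.531).

2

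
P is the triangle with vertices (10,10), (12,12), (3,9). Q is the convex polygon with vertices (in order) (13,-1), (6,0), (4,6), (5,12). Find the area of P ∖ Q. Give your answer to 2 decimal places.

5.16

|P| = 6, |P∩Q| = 0.8422.
|P ∖ Q| = |P| − |P∩Q| = 6 − 0.8422 = 5.16.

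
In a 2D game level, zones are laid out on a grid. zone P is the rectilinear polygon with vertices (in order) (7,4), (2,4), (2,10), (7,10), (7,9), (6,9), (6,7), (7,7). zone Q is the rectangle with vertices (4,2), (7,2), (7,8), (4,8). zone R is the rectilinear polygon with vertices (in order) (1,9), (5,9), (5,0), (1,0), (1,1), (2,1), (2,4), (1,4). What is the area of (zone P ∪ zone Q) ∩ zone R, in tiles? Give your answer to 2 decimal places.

17.00

The region (zone P ∪ zone Q) ∩ zone R is the polygon with vertices (2,9), (5,9), (5,2), (4,2), (4,4), (2,4).
By the shoelace formula its area is 17.00.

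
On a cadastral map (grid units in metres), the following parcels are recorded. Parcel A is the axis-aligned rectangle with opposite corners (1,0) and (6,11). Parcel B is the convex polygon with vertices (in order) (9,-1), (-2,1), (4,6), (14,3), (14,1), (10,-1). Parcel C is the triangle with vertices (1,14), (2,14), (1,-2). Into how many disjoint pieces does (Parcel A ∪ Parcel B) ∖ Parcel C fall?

(Parcel A ∪ Parcel B) ∖ Parcel C splits into 2 disjoint pieces (area 87.1937, area 4.5682).

2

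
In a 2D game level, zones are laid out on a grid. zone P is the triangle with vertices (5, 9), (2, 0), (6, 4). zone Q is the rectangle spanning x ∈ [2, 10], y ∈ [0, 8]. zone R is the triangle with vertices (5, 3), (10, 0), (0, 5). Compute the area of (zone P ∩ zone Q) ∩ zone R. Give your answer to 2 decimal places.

0.66

The region (zone P ∩ zone Q) ∩ zone R is the polygon with vertices (4.667,2.667), (3.143,3.429), (3.235,3.706), (5,3).
By the shoelace formula its area is 0.66.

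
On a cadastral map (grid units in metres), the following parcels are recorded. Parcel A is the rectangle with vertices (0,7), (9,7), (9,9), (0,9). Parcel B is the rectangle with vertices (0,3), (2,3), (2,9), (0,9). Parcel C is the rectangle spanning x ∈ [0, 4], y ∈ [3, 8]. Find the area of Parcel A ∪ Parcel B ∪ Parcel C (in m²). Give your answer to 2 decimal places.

By inclusion–exclusion:
Individual areas: |Parcel A| = 18, |Parcel B| = 12, |Parcel C| = 20.
|Parcel A∩Parcel B|: x∈[0,2], y∈[7,9] → 2·2 = 4.
|Parcel A∩Parcel C|: x∈[0,4], y∈[7,8] → 4·1 = 4.
|Parcel B∩Parcel C|: x∈[0,2], y∈[3,8] → 2·5 = 10.
|Parcel A∩Parcel B∩Parcel C| = 2.
|Parcel A ∪ Parcel B ∪ Parcel C| = 50 − 18 + 2 = 34.00.

34.00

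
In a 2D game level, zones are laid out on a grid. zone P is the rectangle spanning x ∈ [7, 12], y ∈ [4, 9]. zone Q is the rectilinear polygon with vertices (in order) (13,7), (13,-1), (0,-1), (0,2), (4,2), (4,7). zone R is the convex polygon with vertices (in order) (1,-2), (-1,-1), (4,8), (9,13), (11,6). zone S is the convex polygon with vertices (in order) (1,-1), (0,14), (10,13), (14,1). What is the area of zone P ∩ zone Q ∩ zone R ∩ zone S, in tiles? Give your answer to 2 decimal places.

The intersection is the polygon with vertices (7,7), (10.714,7), (11,6), (8.5,4), (7,4).
By the shoelace formula its area is 9.36.

9.36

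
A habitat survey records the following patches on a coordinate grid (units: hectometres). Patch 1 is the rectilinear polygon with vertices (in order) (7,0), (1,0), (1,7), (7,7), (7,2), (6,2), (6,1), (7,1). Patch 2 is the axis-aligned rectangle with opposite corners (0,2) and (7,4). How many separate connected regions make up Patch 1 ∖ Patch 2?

2

Patch 1 ∖ Patch 2 splits into 2 disjoint pieces (area 11, area 18).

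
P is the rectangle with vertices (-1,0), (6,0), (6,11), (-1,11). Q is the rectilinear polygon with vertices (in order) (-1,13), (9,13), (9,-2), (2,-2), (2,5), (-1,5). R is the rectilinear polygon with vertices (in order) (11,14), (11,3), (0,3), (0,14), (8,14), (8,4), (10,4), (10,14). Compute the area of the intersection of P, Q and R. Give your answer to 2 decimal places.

The intersection is the polygon with vertices (6,3), (2,3), (2,5), (0,5), (0,11), (6,11).
By the shoelace formula its area is 44.00.

44.00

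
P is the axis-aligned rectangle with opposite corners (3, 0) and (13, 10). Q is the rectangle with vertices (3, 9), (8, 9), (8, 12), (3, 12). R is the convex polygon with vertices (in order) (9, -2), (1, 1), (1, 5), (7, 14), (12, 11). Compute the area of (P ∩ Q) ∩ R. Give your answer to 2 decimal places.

The region (P ∩ Q) ∩ R is the polygon with vertices (8,9), (3.667,9), (4.333,10), (8,10).
By the shoelace formula its area is 4.00.

4.00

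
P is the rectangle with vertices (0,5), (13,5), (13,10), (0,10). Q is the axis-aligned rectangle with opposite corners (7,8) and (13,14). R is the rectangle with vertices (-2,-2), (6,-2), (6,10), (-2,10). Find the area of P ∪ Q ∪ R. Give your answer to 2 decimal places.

155.00

By inclusion–exclusion:
Individual areas: |P| = 65, |Q| = 36, |R| = 96.
|P∩Q|: x∈[7,13], y∈[8,10] → 6·2 = 12.
|P∩R|: x∈[0,6], y∈[5,10] → 6·5 = 30.
|Q∩R| = 0 (no overlap).
|P∩Q∩R| = 0.
|P ∪ Q ∪ R| = 197 − 42 + 0 = 155.00.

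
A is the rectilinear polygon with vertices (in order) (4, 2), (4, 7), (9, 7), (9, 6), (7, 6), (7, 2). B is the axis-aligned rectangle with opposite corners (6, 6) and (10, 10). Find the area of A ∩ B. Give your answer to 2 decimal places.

3.00

The intersection is the polygon with vertices (9,7), (9,6), (7,6), (6,6), (6,7).
By the shoelace formula its area is 3.00.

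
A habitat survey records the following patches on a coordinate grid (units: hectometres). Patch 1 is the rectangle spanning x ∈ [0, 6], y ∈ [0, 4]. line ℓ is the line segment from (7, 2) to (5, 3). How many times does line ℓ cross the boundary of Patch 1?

1

The segment meets the boundary at (6,2.5).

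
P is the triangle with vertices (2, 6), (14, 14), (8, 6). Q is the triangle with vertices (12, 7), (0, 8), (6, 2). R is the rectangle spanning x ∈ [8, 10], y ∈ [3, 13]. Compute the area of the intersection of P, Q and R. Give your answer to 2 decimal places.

0.63

The intersection is the polygon with vertices (8.941,7.255), (8,6), (8,7.333).
By the shoelace formula its area is 0.63.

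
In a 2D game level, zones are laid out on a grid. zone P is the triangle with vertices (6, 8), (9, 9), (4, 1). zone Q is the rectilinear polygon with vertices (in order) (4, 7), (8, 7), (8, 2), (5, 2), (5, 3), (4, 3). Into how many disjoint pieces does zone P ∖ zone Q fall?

2

zone P ∖ zone Q splits into 2 disjoint pieces (area 3.3929, area 0.6286).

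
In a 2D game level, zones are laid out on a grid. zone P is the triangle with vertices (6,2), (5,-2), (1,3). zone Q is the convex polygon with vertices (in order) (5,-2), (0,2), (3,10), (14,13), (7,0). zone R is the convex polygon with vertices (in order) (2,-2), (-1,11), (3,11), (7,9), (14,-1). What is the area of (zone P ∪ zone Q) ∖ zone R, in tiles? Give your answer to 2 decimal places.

|zone P ∪ zone Q| = 101.
|(zone P ∪ zone Q) ∩ zone R| = 70.0834.
|(zone P ∪ zone Q) ∖ zone R| = 101 − 70.0834 = 30.92.

30.92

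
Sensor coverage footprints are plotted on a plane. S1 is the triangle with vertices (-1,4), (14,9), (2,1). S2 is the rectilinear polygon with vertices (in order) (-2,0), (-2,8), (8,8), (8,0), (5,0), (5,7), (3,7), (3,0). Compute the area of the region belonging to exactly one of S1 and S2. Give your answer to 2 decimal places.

|S1| = 30, |S2| = 66, |S1∩S2| = 17.3333.
|S1 △ S2| = |S1| + |S2| − 2·|S1∩S2| = 30 + 66 − 34.6667 = 61.33.

61.33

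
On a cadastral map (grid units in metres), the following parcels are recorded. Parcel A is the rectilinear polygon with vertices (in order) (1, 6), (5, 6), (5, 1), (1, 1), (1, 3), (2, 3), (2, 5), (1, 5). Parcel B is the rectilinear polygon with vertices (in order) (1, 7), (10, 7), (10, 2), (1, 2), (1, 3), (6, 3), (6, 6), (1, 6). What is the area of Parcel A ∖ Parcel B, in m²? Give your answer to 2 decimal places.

|Parcel A| = 18, |Parcel A∩Parcel B| = 4.
|Parcel A ∖ Parcel B| = |Parcel A| − |Parcel A∩Parcel B| = 18 − 4 = 14.00.

14.00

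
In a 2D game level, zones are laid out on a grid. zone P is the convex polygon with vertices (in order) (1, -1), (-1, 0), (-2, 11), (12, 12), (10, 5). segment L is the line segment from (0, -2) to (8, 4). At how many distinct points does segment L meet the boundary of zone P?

1

The segment meets the boundary at (4,1).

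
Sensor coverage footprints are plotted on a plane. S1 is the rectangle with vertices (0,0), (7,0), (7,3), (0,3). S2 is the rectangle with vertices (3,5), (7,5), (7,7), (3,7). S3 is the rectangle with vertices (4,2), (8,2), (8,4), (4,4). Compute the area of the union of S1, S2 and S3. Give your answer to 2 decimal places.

By inclusion–exclusion:
Individual areas: |S1| = 21, |S2| = 8, |S3| = 8.
|S1∩S2| = 0 (no overlap).
|S1∩S3|: x∈[4,7], y∈[2,3] → 3·1 = 3.
|S2∩S3| = 0 (no overlap).
|S1∩S2∩S3| = 0.
|S1 ∪ S2 ∪ S3| = 37 − 3 + 0 = 34.00.

34.00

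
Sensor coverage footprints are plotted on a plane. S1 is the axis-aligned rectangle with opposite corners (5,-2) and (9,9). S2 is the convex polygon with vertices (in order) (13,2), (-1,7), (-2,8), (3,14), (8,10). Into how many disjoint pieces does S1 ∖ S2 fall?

2

S1 ∖ S2 splits into 2 disjoint pieces (area 24.5714, area 0.1125).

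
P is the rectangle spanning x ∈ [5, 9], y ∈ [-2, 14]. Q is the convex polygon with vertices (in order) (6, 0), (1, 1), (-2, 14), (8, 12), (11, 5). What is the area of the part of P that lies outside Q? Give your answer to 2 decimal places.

20.87

|P| = 64, |P∩Q| = 43.1333.
|P ∖ Q| = |P| − |P∩Q| = 64 − 43.1333 = 20.87.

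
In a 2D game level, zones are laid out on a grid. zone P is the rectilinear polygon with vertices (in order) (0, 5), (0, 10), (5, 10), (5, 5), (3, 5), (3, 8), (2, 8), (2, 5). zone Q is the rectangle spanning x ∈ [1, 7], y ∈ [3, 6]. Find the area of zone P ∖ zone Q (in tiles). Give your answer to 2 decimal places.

19.00

|zone P| = 22, |zone P∩zone Q| = 3.
|zone P ∖ zone Q| = |zone P| − |zone P∩zone Q| = 22 − 3 = 19.00.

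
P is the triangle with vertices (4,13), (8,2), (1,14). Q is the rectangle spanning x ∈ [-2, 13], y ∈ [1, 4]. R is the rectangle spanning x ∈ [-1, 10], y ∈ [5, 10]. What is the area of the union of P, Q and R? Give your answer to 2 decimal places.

108.02

By inclusion–exclusion:
Individual areas: |P| = 14.5, |Q| = 45, |R| = 55.
|P∩Q| = 0.4394.
|P∩R| = 6.0417.
|Q∩R| = 0 (no overlap).
|P∩Q∩R| = 0.
|P ∪ Q ∪ R| = 114.5 − 6.4811 + 0 = 108.02.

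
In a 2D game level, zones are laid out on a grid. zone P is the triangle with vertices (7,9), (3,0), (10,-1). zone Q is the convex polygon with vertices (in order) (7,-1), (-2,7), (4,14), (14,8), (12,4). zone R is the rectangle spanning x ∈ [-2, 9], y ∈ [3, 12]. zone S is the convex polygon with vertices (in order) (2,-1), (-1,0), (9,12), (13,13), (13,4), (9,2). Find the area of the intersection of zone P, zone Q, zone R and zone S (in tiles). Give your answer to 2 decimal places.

The intersection is the polygon with vertices (4.333,3), (7,9), (8.8,3).
By the shoelace formula its area is 13.40.

13.40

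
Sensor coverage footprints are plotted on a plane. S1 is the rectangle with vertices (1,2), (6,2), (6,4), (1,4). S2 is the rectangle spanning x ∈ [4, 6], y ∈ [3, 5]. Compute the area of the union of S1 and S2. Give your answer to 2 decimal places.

By inclusion–exclusion:
Individual areas: |S1| = 10, |S2| = 4.
|S1∩S2|: x∈[4,6], y∈[3,4] → 2·1 = 2.
|S1 ∪ S2| = 14 − 2 = 12.00.

12.00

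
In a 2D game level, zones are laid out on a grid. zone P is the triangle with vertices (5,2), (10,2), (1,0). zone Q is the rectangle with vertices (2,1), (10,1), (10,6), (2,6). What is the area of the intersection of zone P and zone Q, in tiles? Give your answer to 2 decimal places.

The intersection is the polygon with vertices (10,2), (5.5,1), (3,1), (5,2).
By the shoelace formula its area is 3.75.

3.75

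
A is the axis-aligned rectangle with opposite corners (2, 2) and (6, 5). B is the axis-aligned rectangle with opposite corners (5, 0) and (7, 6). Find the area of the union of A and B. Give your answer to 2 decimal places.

21.00

By inclusion–exclusion:
Individual areas: |A| = 12, |B| = 12.
|A∩B|: x∈[5,6], y∈[2,5] → 1·3 = 3.
|A ∪ B| = 24 − 3 = 21.00.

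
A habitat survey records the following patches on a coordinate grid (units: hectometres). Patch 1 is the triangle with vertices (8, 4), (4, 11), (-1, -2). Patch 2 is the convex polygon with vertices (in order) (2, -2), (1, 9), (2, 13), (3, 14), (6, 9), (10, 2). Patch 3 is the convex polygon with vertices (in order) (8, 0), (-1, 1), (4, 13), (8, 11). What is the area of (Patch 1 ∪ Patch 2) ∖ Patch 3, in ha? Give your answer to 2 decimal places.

23.47

|Patch 1 ∪ Patch 2| = 84.1347.
|(Patch 1 ∪ Patch 2) ∩ Patch 3| = 60.6657.
|(Patch 1 ∪ Patch 2) ∖ Patch 3| = 84.1347 − 60.6657 = 23.47.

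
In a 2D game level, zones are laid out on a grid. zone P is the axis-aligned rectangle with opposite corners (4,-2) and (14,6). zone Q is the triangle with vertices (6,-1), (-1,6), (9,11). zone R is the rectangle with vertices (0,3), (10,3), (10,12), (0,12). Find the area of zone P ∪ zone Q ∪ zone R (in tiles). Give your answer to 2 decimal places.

154.75

By inclusion–exclusion:
Individual areas: |zone P| = 80, |zone Q| = 52.5, |zone R| = 90.
|zone P∩zone Q| = 18.125.
|zone P∩zone R|: x∈[4,10], y∈[3,6] → 6·3 = 18.
|zone Q∩zone R| = 41.75.
|zone P∩zone Q∩zone R| = 10.125.
|zone P ∪ zone Q ∪ zone R| = 222.5 − 77.875 + 10.125 = 154.75.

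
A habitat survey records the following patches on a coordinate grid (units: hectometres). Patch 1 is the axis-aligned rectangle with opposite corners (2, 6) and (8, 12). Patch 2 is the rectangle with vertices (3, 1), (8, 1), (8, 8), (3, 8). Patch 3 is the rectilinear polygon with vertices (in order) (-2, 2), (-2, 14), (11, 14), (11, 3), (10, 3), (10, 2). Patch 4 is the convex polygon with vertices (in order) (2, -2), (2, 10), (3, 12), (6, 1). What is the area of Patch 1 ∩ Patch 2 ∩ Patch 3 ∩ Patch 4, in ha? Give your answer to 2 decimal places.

2.73

The intersection is the polygon with vertices (3,8), (4.091,8), (4.636,6), (3,6).
By the shoelace formula its area is 2.73.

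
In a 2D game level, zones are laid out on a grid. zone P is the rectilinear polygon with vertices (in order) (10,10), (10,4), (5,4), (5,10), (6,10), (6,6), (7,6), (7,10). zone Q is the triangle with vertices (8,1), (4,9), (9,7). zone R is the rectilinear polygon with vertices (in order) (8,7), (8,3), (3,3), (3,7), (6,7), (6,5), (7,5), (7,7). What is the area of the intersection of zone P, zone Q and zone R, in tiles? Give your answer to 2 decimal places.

4.75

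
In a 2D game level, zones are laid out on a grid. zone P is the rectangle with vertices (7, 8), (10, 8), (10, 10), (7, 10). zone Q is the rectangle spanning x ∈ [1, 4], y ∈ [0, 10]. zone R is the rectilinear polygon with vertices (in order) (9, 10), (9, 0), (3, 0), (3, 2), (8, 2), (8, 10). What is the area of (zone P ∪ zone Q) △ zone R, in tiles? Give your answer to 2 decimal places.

48.00

|zone P ∪ zone Q| = 36.
|(zone P ∪ zone Q) ∩ zone R| = 4.
|(zone P ∪ zone Q) △ zone R| = 36 + 20 − 8 = 48.00.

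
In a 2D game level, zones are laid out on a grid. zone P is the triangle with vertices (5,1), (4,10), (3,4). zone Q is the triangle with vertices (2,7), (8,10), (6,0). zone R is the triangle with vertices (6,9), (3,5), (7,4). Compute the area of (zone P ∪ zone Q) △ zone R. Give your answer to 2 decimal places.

|zone P ∪ zone Q| = 29.4346.
|(zone P ∪ zone Q) ∩ zone R| = 9.4441.
|(zone P ∪ zone Q) △ zone R| = 29.4346 + 9.5 − 18.8882 = 20.05.

20.05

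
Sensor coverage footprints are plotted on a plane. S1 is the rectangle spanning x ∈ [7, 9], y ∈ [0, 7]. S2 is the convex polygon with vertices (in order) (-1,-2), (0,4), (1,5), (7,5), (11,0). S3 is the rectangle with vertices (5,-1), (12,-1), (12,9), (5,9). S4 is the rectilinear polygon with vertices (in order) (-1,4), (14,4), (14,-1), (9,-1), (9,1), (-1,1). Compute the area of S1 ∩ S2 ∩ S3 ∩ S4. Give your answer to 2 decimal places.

5.10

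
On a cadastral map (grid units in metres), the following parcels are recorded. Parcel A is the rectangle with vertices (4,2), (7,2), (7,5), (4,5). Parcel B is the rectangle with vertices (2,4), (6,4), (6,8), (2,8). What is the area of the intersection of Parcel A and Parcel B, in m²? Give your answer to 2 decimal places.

|Parcel A∩Parcel B|: x∈[4,6], y∈[4,5] → 2·1 = 2.

2.00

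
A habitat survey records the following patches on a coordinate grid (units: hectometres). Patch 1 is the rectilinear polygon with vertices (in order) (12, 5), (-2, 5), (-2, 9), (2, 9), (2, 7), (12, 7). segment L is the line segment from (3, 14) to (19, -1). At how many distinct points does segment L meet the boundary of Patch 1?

The segment meets the boundary at (12,5.562), (10.467,7).

2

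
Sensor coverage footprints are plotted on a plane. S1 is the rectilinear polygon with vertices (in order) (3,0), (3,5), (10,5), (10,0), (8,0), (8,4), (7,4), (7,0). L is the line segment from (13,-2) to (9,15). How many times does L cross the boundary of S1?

The segment lies entirely outside S1 and never meets its boundary.

0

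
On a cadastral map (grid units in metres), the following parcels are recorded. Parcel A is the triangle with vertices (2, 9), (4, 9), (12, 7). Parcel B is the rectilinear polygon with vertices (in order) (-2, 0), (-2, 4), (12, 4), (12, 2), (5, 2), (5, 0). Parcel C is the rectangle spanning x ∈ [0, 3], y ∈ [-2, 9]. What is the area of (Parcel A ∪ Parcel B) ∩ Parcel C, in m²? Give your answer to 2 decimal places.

12.10

|Parcel A ∪ Parcel B| = 44.
|(Parcel A ∪ Parcel B) ∩ Parcel C| = 12.10.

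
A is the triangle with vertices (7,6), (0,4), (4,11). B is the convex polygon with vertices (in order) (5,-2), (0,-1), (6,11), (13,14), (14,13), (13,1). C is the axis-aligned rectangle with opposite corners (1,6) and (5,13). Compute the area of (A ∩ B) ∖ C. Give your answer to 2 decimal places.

|A ∩ B| = 7.6098.
|(A ∩ B) ∩ C| = 2.25.
|(A ∩ B) ∖ C| = 7.6098 − 2.25 = 5.36.

5.36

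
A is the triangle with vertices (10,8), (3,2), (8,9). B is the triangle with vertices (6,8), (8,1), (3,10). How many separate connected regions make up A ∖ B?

A ∖ B splits into 2 disjoint pieces (area 6.0388, area 2.043).

2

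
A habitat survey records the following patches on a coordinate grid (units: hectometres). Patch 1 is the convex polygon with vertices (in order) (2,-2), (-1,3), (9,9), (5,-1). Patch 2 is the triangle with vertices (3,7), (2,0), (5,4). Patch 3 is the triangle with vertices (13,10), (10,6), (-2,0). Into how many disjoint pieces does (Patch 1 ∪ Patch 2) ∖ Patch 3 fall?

(Patch 1 ∪ Patch 2) ∖ Patch 3 splits into 2 disjoint pieces (area 18.8853, area 21.5048).

2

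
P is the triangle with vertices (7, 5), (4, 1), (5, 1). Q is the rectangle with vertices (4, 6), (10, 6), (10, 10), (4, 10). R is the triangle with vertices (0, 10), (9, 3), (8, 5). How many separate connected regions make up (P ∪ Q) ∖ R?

(P ∪ Q) ∖ R splits into 3 disjoint pieces (area 1.9888, area 22.2, area 0.5079).

3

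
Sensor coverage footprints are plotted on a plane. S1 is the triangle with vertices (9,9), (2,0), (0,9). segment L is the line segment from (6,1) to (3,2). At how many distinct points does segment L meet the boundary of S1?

1

The segment meets the boundary at (3.441,1.853).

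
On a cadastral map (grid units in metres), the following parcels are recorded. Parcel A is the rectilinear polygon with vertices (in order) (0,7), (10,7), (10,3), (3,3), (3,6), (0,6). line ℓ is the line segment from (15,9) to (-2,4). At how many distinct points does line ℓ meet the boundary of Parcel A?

2

The segment meets the boundary at (3,5.471), (8.2,7).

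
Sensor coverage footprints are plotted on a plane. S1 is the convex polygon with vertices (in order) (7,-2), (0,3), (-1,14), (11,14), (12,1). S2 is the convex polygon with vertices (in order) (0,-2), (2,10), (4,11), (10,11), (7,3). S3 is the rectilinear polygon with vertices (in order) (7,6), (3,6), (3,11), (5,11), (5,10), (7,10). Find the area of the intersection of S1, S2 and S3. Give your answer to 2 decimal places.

17.75

The intersection is the polygon with vertices (4,11), (5,11), (5,10), (7,10), (7,6), (3,6), (3,10.5).
By the shoelace formula its area is 17.75.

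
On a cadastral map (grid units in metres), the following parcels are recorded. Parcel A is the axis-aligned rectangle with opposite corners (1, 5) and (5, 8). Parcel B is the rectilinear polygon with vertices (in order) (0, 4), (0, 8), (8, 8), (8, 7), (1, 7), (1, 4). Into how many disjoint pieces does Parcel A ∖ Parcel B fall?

1

Parcel A ∖ Parcel B is a single connected region.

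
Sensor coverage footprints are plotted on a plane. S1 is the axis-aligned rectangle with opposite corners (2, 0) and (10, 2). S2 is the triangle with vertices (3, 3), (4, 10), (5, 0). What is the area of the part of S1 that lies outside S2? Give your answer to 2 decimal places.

14.87

|S1| = 16, |S1∩S2| = 1.1333.
|S1 ∖ S2| = |S1| − |S1∩S2| = 16 − 1.1333 = 14.87.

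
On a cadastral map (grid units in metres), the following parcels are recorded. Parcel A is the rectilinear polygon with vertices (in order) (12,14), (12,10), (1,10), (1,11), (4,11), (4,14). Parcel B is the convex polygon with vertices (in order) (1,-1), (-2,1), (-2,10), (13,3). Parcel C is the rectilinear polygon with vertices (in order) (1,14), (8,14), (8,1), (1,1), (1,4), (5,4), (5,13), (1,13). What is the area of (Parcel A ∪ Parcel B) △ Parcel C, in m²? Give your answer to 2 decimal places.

95.63

|Parcel A ∪ Parcel B| = 120.5.
|(Parcel A ∪ Parcel B) ∩ Parcel C| = 39.9333.
|(Parcel A ∪ Parcel B) △ Parcel C| = 120.5 + 55 − 79.8667 = 95.63.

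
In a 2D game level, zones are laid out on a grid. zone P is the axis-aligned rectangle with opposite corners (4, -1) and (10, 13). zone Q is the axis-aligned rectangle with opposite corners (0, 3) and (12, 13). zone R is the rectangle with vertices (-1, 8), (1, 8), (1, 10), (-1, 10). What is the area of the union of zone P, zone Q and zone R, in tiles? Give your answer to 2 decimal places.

By inclusion–exclusion:
Individual areas: |zone P| = 84, |zone Q| = 120, |zone R| = 4.
|zone P∩zone Q|: x∈[4,10], y∈[3,13] → 6·10 = 60.
|zone P∩zone R| = 0 (no overlap).
|zone Q∩zone R|: x∈[0,1], y∈[8,10] → 1·2 = 2.
|zone P∩zone Q∩zone R| = 0.
|zone P ∪ zone Q ∪ zone R| = 208 − 62 + 0 = 146.00.

146.00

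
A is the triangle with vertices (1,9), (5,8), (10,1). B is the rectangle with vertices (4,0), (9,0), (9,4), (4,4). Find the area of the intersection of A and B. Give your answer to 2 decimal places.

The intersection is the polygon with vertices (9,2.4), (9,1.889), (6.625,4), (7.857,4).
By the shoelace formula its area is 1.59.

1.59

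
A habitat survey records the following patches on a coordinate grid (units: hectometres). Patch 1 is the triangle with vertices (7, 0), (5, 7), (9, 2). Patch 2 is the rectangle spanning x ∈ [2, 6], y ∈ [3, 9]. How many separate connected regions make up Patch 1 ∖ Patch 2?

Patch 1 ∖ Patch 2 is a single connected region.

1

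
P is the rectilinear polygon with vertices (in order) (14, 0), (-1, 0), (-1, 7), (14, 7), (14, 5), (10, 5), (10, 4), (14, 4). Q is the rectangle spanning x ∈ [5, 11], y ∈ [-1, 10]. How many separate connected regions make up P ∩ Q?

1

P ∩ Q is a single connected region.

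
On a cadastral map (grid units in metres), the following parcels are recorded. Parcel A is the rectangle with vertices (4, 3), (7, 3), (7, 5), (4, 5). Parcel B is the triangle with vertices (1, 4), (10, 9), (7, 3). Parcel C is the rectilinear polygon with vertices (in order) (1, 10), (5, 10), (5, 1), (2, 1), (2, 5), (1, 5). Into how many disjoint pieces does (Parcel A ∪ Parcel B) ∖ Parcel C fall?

2

(Parcel A ∪ Parcel B) ∖ Parcel C splits into 2 disjoint pieces (area 0.3611, area 14.0556).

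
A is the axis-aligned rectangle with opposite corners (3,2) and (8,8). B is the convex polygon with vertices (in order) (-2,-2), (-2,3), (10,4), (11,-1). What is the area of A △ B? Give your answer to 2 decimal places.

|A| = 30, |B| = 63, |A∩B| = 8.125.
|A △ B| = |A| + |B| − 2·|A∩B| = 30 + 63 − 16.25 = 76.75.

76.75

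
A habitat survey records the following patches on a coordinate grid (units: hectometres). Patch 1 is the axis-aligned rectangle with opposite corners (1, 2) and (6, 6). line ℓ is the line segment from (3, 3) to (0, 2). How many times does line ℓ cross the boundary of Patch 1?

1

The segment meets the boundary at (1,2.333).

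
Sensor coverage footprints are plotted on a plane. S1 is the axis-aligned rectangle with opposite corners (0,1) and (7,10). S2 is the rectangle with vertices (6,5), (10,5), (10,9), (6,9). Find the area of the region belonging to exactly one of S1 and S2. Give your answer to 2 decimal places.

|S1∩S2|: x∈[6,7], y∈[5,9] → 1·4 = 4.
|S1 △ S2| = |S1| + |S2| − 2·|S1∩S2| = 63 + 16 − 8 = 71.00.

71.00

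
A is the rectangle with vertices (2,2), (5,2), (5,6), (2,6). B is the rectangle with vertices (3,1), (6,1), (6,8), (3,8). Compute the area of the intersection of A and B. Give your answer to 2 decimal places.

|A∩B|: x∈[3,5], y∈[2,6] → 2·4 = 8.

8.00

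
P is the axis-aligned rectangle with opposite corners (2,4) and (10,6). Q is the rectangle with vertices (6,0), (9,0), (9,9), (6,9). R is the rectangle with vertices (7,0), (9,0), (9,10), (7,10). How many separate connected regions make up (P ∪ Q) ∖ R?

2

(P ∪ Q) ∖ R splits into 2 disjoint pieces (area 2, area 17).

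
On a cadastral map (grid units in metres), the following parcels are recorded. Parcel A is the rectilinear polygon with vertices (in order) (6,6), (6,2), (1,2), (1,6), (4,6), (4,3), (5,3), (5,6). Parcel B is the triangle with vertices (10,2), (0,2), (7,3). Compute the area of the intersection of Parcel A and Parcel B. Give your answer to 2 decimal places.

The intersection is the polygon with vertices (6,2), (1,2), (1,2.143), (6,2.857).
By the shoelace formula its area is 2.50.

2.50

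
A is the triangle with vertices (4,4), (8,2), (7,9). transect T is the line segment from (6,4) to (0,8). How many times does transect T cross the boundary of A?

1

The segment meets the boundary at (4.571,4.952).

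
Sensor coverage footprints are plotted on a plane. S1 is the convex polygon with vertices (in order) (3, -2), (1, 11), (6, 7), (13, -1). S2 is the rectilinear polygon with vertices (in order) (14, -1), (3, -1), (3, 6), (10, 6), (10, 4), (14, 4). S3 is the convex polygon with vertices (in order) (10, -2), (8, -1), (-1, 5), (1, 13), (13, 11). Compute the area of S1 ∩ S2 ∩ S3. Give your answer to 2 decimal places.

The intersection is the polygon with vertices (8,-1), (3,2.333), (3,6), (6.875,6), (10.809,1.504), (10.231,-1).
By the shoelace formula its area is 36.76.

36.76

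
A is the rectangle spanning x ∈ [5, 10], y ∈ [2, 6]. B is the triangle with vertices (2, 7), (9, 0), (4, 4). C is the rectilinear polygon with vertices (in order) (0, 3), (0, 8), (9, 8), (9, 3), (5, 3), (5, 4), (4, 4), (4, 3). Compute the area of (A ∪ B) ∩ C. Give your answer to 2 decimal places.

|A ∪ B| = 22.4.
|(A ∪ B) ∩ C| = 13.50.

13.50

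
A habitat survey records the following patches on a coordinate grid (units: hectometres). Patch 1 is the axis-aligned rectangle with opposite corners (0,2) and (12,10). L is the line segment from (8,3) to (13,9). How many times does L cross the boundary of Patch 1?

1

The segment meets the boundary at (12,7.8).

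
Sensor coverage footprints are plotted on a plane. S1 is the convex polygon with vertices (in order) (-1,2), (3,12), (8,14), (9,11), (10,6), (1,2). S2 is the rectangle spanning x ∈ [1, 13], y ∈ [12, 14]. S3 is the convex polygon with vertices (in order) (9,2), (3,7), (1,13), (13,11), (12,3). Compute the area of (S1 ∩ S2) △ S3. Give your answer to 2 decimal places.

86.28

|S1 ∩ S2| = 5.6667.
|(S1 ∩ S2) ∩ S3| = 0.9412.
|(S1 ∩ S2) △ S3| = 5.6667 + 82.5 − 1.8824 = 86.28.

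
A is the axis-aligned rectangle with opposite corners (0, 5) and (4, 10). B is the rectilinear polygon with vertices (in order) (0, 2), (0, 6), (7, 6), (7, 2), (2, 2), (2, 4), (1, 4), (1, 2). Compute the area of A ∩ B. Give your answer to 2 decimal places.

The intersection is the polygon with vertices (4,5), (0,5), (0,6), (4,6).
By the shoelace formula its area is 4.00.

4.00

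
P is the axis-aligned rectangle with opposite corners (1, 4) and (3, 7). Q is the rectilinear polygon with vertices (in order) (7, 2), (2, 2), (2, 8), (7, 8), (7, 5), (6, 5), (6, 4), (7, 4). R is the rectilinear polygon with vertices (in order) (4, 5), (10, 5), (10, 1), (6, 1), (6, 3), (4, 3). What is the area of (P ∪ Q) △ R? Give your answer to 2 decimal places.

|P ∪ Q| = 32.
|(P ∪ Q) ∩ R| = 6.
|(P ∪ Q) △ R| = 32 + 20 − 12 = 40.00.

40.00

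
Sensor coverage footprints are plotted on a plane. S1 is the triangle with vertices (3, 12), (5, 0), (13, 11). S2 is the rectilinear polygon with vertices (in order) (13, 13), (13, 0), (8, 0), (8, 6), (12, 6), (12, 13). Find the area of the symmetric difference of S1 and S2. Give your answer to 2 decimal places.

|S1| = 59, |S2| = 37, |S1∩S2| = 2.0159.
|S1 △ S2| = |S1| + |S2| − 2·|S1∩S2| = 59 + 37 − 4.0318 = 91.97.

91.97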